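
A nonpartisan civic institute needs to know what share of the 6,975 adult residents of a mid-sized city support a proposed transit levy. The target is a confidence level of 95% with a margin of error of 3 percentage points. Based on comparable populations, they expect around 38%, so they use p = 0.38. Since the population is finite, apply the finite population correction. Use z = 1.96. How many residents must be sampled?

880

Unadjusted: n₀ = 1.96² × 0.38 × 0.62 / 0.030² ≈ 1005.65, so n₀ = 1006.
Finite population correction with N = 6,975: n = n₀ / (1 + (n₀−1)/N) = 1006 / (1 + 1005/6975) = 1006 / 1.1441 ≈ 879.30.
Rounding up, n = 880.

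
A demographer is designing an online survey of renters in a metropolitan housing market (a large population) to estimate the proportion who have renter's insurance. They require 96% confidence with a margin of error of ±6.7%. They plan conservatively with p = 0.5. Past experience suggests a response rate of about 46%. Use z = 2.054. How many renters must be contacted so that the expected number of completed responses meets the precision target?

Completed interviews needed: n₀ = 2.054² × 0.2500 / 0.067² ≈ 234.96 → 235.
At a 46% response rate, contacts needed = 235 / 0.46 ≈ 510.87 → 511.

511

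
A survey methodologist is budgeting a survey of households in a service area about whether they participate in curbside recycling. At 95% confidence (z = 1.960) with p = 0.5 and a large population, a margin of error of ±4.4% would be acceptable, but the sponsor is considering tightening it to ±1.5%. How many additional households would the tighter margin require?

At ±4.4%: n = 1.960² × 0.2500 / 0.044² ≈ 496.07 → 497.
At ±1.5%: n = 1.960² × 0.2500 / 0.015² ≈ 4268.44 → 4269.
Additional respondents: 4269 − 497 = 3772.

3772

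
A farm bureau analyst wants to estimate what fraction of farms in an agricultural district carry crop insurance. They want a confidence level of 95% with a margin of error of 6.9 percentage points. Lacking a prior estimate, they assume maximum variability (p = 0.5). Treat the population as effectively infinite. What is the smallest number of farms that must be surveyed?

For 95% confidence, z = 1.960.
With p = 0.5, p(1−p) = 0.25.
n = z²·p(1−p)/E² = 1.960² × 0.2500 / 0.069² = 3.8416 × 0.2500 / 0.004761 ≈ 201.72.
Rounding up gives n = 202.

202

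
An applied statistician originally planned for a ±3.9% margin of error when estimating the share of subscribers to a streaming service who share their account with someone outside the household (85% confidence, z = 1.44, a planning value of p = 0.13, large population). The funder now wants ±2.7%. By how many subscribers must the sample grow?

167

At ±3.9%: n = 1.44² × 0.1131 / 0.039² ≈ 154.19 → 155.
At ±2.7%: n = 1.44² × 0.1131 / 0.027² ≈ 321.71 → 322.
Additional respondents: 322 − 155 = 167.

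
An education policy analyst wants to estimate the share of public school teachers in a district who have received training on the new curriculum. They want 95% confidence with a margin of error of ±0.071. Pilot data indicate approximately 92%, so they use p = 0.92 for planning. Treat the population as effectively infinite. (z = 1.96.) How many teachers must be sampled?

57

With p = 0.92, p(1−p) = 0.0736.
n = z²·p(1−p)/E² = 1.96² × 0.0736 / 0.071² = 3.8416 × 0.0736 / 0.005041 ≈ 56.09.
Rounding up gives n = 57.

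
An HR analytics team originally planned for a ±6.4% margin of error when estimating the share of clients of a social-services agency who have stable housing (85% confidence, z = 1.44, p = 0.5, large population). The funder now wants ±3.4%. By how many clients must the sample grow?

322

At ±6.4%: n = 1.44² × 0.2500 / 0.064² ≈ 126.56 → 127.
At ±3.4%: n = 1.44² × 0.2500 / 0.034² ≈ 448.44 → 449.
Additional respondents: 449 − 127 = 322.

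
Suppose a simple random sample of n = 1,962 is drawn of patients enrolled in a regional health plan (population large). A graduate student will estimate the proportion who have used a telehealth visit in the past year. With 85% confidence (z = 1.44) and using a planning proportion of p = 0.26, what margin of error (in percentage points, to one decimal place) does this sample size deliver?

SE(p̂) = √[p(1−p)/n] = √[0.1924/1962] = 0.00990.
E = z × SE = 1.44 × 0.00990 = 0.01426, or 1.4 percentage points.

1.4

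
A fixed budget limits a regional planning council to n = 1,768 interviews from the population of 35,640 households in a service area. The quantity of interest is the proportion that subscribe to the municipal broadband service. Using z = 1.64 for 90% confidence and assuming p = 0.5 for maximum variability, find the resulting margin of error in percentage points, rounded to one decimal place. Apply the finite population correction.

1.9

Finite-population factor: (N−n)/(N−1) = (35640−1768)/(35640−1) = 0.9504.
SE(p̂) = √[p(1−p)/n · (N−n)/(N−1)] = √[0.2500/1768 × 0.9504] = 0.01159.
E = z × SE = 1.64 × 0.01159 = 0.01901 ≈ 1.9 percentage points.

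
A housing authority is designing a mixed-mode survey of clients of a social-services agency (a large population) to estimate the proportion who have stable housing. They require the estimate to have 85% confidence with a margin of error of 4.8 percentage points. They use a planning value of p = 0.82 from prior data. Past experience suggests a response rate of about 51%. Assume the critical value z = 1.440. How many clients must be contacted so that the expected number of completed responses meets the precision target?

Completed interviews needed: n₀ = 1.440² × 0.1476 / 0.048² ≈ 132.84 → 133.
At a 51% response rate, contacts needed = 133 / 0.51 ≈ 260.78 → 261.

261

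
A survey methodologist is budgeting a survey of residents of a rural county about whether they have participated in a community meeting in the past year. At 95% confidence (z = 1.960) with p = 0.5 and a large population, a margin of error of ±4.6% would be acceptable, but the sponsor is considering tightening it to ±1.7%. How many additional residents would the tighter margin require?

2870

At ±4.6%: n = 1.960² × 0.2500 / 0.046² ≈ 453.88 → 454.
At ±1.7%: n = 1.960² × 0.2500 / 0.017² ≈ 3323.18 → 3324.
Additional respondents: 3324 − 454 = 2870.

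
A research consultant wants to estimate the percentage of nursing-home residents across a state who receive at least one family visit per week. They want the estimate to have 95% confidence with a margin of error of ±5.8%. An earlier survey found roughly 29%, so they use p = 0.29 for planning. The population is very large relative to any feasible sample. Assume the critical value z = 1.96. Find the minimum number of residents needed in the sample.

With p = 0.29, p(1−p) = 0.2059.
n = z²·p(1−p)/E² = 1.96² × 0.2059 / 0.058² = 3.8416 × 0.2059 / 0.003364 ≈ 235.13.
Rounding up gives n = 236.

236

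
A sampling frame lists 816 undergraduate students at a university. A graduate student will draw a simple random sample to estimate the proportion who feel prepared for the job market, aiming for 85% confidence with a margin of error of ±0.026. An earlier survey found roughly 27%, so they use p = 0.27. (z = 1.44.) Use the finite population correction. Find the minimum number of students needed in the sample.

Unadjusted: n₀ = 1.44² × 0.27 × 0.73 / 0.026² ≈ 604.60, so n₀ = 605.
Finite population correction with N = 816: n = n₀ / (1 + (n₀−1)/N) = 605 / (1 + 604/816) = 605 / 1.7402 ≈ 347.66.
Rounding up, n = 348.

348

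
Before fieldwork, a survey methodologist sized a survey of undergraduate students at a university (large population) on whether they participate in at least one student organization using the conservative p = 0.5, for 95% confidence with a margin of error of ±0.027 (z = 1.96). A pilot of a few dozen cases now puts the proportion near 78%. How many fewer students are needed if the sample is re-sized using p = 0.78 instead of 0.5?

Conservative (p = 0.5): n = 1.96² × 0.25 / 0.027² ≈ 1317.42 → 1318.
Using p = 0.78: p(1−p) = 0.1716, so n = 1.96² × 0.1716 / 0.027² ≈ 904.28 → 905.
Reduction: 1318 − 905 = 413.

413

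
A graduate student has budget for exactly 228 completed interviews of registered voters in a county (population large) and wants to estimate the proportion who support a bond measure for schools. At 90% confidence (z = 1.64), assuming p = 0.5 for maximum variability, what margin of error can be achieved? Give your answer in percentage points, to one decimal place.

SE(p̂) = √[p(1−p)/n] = √[0.2500/228] = 0.03311.
E = z × SE = 1.64 × 0.03311 = 0.05431, or 5.4 percentage points.

5.4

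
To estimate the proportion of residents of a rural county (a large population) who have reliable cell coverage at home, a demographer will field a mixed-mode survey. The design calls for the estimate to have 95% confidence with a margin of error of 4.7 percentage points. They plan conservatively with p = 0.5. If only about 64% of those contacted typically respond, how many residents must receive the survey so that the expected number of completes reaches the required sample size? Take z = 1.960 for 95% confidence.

Completed interviews needed: n₀ = 1.960² × 0.2500 / 0.047² ≈ 434.77 → 435.
At a 64% response rate, contacts needed = 435 / 0.64 ≈ 679.69 → 680.

680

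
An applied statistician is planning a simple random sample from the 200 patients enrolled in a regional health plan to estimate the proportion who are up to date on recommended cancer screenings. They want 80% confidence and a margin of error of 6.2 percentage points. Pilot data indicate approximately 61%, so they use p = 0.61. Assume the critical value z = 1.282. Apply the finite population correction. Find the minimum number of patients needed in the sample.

68

Unadjusted: n₀ = 1.282² × 0.61 × 0.39 / 0.062² ≈ 101.72, so n₀ = 102.
Finite population correction with N = 200: n = n₀ / (1 + (n₀−1)/N) = 102 / (1 + 101/200) = 102 / 1.5050 ≈ 67.77.
Rounding up, n = 68.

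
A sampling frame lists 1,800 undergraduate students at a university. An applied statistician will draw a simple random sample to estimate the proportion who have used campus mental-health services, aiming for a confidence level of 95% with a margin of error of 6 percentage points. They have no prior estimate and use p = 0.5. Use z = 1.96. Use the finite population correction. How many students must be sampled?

Unadjusted: n₀ = 1.96² × 0.50 × 0.50 / 0.060² ≈ 266.78, so n₀ = 267.
Finite population correction with N = 1,800: n = n₀ / (1 + (n₀−1)/N) = 267 / (1 + 266/1800) = 267 / 1.1478 ≈ 232.62.
Rounding up, n = 233.

233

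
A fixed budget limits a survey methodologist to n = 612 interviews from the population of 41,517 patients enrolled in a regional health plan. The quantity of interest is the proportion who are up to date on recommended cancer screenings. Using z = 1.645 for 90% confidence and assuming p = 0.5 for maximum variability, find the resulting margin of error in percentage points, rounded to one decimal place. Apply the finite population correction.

3.3

Finite-population factor: (N−n)/(N−1) = (41517−612)/(41517−1) = 0.9853.
SE(p̂) = √[p(1−p)/n · (N−n)/(N−1)] = √[0.2500/612 × 0.9853] = 0.02006.
E = z × SE = 1.645 × 0.02006 = 0.03300 ≈ 3.3 percentage points.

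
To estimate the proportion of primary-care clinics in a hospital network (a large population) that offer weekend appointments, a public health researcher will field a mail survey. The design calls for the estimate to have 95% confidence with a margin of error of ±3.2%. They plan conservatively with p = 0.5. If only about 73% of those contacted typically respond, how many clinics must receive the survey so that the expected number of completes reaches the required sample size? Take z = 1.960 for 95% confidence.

Completed interviews needed: n₀ = 1.960² × 0.2500 / 0.032² ≈ 937.89 → 938.
At a 73% response rate, contacts needed = 938 / 0.73 ≈ 1284.93 → 1285.

1285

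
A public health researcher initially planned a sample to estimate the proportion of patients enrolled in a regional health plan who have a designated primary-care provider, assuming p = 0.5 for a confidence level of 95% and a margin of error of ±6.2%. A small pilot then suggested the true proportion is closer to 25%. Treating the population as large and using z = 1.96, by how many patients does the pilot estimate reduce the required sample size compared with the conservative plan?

62

Conservative (p = 0.5): n = 1.96² × 0.25 / 0.062² ≈ 249.84 → 250.
Using p = 0.25: p(1−p) = 0.1875, so n = 1.96² × 0.1875 / 0.062² ≈ 187.38 → 188.
Reduction: 250 − 188 = 62.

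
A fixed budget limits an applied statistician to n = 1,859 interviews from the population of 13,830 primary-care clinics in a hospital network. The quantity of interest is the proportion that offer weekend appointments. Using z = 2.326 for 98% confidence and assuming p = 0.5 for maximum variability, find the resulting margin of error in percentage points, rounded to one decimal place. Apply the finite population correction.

Finite-population factor: (N−n)/(N−1) = (13830−1859)/(13830−1) = 0.8656.
SE(p̂) = √[p(1−p)/n · (N−n)/(N−1)] = √[0.2500/1859 × 0.8656] = 0.01079.
E = z × SE = 2.326 × 0.01079 = 0.02510 ≈ 2.5 percentage points.

2.5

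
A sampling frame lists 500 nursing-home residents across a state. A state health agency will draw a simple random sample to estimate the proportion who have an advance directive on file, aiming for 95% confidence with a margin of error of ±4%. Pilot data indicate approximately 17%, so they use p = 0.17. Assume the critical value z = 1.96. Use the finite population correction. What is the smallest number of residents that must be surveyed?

203

Unadjusted: n₀ = 1.96² × 0.17 × 0.83 / 0.040² ≈ 338.78, so n₀ = 339.
Finite population correction with N = 500: n = n₀ / (1 + (n₀−1)/N) = 339 / (1 + 338/500) = 339 / 1.6760 ≈ 202.27.
Rounding up, n = 203.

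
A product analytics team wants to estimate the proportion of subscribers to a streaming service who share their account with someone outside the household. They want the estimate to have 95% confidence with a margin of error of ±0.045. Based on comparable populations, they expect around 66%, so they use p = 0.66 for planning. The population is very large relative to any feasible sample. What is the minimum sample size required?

For 95% confidence, z = 1.960.
With p = 0.66, p(1−p) = 0.2244.
n = z²·p(1−p)/E² = 1.960² × 0.2244 / 0.045² = 3.8416 × 0.2244 / 0.002025 ≈ 425.71.
Rounding up gives n = 426.

426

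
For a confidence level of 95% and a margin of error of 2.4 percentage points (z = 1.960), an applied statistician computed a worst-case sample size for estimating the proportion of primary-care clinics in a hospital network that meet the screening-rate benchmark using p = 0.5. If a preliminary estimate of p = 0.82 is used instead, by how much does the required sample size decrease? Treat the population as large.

683

Conservative (p = 0.5): n = 1.960² × 0.25 / 0.024² ≈ 1667.36 → 1668.
Using p = 0.82: p(1−p) = 0.1476, so n = 1.960² × 0.1476 / 0.024² ≈ 984.41 → 985.
Reduction: 1668 − 985 = 683.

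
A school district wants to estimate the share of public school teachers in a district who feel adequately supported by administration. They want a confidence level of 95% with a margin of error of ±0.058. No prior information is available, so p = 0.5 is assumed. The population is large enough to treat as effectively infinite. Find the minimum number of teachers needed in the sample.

For 95% confidence, z = 1.960.
With p = 0.5, p(1−p) = 0.25.
n = z²·p(1−p)/E² = 1.960² × 0.2500 / 0.058² = 3.8416 × 0.2500 / 0.003364 ≈ 285.49.
Rounding up gives n = 286.

286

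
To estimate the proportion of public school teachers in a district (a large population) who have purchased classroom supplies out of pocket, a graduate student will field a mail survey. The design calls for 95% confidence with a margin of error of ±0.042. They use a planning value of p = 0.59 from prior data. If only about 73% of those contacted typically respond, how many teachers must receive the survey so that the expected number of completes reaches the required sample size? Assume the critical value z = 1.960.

Completed interviews needed: n₀ = 1.960² × 0.2419 / 0.042² ≈ 526.80 → 527.
At a 73% response rate, contacts needed = 527 / 0.73 ≈ 721.92 → 722.

722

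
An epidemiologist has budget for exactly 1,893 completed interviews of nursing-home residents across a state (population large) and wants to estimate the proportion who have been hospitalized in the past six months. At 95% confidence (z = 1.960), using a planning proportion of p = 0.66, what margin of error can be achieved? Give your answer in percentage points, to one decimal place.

2.1

SE(p̂) = √[p(1−p)/n] = √[0.2244/1893] = 0.01089.
E = z × SE = 1.960 × 0.01089 = 0.02134, or 2.1 percentage points.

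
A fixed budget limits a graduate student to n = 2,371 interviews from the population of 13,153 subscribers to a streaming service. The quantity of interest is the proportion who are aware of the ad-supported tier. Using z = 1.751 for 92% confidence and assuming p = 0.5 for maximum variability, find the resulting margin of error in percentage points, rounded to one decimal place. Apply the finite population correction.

Finite-population factor: (N−n)/(N−1) = (13153−2371)/(13153−1) = 0.8198.
SE(p̂) = √[p(1−p)/n · (N−n)/(N−1)] = √[0.2500/2371 × 0.8198] = 0.00930.
E = z × SE = 1.751 × 0.00930 = 0.01628 ≈ 1.6 percentage points.

1.6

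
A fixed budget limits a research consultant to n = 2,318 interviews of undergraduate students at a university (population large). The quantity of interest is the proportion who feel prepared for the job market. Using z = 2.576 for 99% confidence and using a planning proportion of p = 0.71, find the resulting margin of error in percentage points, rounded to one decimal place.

SE(p̂) = √[p(1−p)/n] = √[0.2059/2318] = 0.00942.
E = z × SE = 2.576 × 0.00942 = 0.02428, or 2.4 percentage points.

2.4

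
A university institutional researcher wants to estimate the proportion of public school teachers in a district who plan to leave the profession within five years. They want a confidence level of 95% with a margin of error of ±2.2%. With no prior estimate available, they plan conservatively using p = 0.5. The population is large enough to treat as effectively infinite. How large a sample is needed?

1985

For 95% confidence, z = 1.960.
With p = 0.5, p(1−p) = 0.25.
n = z²·p(1−p)/E² = 1.960² × 0.2500 / 0.022² = 3.8416 × 0.2500 / 0.000484 ≈ 1984.30.
Rounding up gives n = 1985.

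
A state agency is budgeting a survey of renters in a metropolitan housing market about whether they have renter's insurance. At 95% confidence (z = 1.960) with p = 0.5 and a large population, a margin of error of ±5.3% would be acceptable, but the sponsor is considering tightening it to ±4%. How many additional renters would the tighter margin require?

259

At ±5.3%: n = 1.960² × 0.2500 / 0.053² ≈ 341.90 → 342.
At ±4%: n = 1.960² × 0.2500 / 0.040² ≈ 600.25 → 601.
Additional respondents: 601 − 342 = 259.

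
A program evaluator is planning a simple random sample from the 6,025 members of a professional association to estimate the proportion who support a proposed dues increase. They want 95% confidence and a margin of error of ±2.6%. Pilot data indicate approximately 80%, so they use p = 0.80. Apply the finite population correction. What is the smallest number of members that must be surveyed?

For 95% confidence, z = 1.960.
Unadjusted: n₀ = 1.960² × 0.80 × 0.20 / 0.026² ≈ 909.25, so n₀ = 910.
Finite population correction with N = 6,025: n = n₀ / (1 + (n₀−1)/N) = 910 / (1 + 909/6025) = 910 / 1.1509 ≈ 790.71.
Rounding up, n = 791.

791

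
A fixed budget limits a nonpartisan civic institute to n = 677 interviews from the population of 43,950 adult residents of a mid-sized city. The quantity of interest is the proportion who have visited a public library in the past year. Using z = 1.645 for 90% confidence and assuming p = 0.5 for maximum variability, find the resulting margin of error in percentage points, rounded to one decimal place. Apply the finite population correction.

Finite-population factor: (N−n)/(N−1) = (43950−677)/(43950−1) = 0.9846.
SE(p̂) = √[p(1−p)/n · (N−n)/(N−1)] = √[0.2500/677 × 0.9846] = 0.01907.
E = z × SE = 1.645 × 0.01907 = 0.03137 ≈ 3.1 percentage points.

3.1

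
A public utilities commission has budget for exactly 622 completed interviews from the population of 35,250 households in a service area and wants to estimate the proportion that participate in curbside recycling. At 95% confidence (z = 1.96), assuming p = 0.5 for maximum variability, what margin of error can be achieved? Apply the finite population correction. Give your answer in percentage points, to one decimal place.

Finite-population factor: (N−n)/(N−1) = (35250−622)/(35250−1) = 0.9824.
SE(p̂) = √[p(1−p)/n · (N−n)/(N−1)] = √[0.2500/622 × 0.9824] = 0.01987.
E = z × SE = 1.96 × 0.01987 = 0.03895 ≈ 3.9 percentage points.

3.9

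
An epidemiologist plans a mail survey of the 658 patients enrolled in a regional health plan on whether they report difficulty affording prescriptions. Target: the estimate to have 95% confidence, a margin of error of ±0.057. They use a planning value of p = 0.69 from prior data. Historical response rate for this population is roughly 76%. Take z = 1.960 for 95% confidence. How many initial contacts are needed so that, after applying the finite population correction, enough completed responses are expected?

Completed interviews needed (unadjusted): n₀ = 1.960² × 0.2139 / 0.057² ≈ 252.91 → 253.
FPC for N = 658: n = 253 / (1 + 252/658) = 253 / 1.3830 ≈ 182.94 → 183.
At a 76% response rate, contacts needed = 183 / 0.76 ≈ 240.79 → 241.

241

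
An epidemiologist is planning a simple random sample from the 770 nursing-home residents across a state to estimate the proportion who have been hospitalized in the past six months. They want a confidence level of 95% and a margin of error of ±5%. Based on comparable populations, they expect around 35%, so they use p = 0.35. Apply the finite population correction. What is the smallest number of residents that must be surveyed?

241

For 95% confidence, z = 1.960.
Unadjusted: n₀ = 1.960² × 0.35 × 0.65 / 0.050² ≈ 349.59, so n₀ = 350.
Finite population correction with N = 770: n = n₀ / (1 + (n₀−1)/N) = 350 / (1 + 349/770) = 350 / 1.4532 ≈ 240.84.
Rounding up, n = 241.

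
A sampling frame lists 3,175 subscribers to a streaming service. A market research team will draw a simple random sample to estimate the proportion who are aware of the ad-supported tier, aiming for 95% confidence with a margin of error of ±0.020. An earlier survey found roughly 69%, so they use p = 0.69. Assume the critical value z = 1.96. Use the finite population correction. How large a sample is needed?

1248

Unadjusted: n₀ = 1.96² × 0.69 × 0.31 / 0.020² ≈ 2054.30, so n₀ = 2055.
Finite population correction with N = 3,175: n = n₀ / (1 + (n₀−1)/N) = 2055 / (1 + 2054/3175) = 2055 / 1.6469 ≈ 1247.78.
Rounding up, n = 1248.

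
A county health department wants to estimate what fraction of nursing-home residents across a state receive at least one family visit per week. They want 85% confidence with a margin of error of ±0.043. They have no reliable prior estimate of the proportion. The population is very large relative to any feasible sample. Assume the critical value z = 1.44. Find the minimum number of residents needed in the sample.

281

With no prior estimate, use p = 0.5, giving p(1−p) = 0.25.
n = z²·p(1−p)/E² = 1.44² × 0.2500 / 0.043² = 2.0736 × 0.2500 / 0.001849 ≈ 280.37.
Rounding up gives n = 281.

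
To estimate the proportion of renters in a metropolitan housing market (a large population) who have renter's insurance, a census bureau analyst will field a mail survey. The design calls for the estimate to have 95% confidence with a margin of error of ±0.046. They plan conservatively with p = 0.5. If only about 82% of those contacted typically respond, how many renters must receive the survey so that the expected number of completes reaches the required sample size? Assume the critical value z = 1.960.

554

Completed interviews needed: n₀ = 1.960² × 0.2500 / 0.046² ≈ 453.88 → 454.
At an 82% response rate, contacts needed = 454 / 0.82 ≈ 553.66 → 554.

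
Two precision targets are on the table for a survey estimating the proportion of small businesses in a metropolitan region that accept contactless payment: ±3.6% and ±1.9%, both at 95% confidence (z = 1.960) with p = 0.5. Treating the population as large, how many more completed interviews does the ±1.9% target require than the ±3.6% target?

1919

At ±3.6%: n = 1.960² × 0.2500 / 0.036² ≈ 741.05 → 742.
At ±1.9%: n = 1.960² × 0.2500 / 0.019² ≈ 2660.39 → 2661.
Additional respondents: 2661 − 742 = 1919.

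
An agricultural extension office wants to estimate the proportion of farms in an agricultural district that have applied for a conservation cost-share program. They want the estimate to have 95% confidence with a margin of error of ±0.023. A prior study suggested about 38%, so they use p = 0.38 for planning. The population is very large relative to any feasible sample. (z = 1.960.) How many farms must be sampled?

With p = 0.38, p(1−p) = 0.2356.
n = z²·p(1−p)/E² = 1.960² × 0.2356 / 0.023² = 3.8416 × 0.2356 / 0.000529 ≈ 1710.93.
Rounding up gives n = 1711.

1711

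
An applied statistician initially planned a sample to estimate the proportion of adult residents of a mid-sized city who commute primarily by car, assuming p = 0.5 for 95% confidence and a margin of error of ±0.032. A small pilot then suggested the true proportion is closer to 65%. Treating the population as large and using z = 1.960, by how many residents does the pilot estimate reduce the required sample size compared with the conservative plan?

Conservative (p = 0.5): n = 1.960² × 0.25 / 0.032² ≈ 937.89 → 938.
Using p = 0.65: p(1−p) = 0.2275, so n = 1.960² × 0.2275 / 0.032² ≈ 853.48 → 854.
Reduction: 938 − 854 = 84.

84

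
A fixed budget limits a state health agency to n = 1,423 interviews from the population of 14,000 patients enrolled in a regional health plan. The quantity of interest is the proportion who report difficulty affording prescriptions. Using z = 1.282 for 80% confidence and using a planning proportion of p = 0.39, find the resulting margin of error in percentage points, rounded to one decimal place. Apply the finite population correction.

Finite-population factor: (N−n)/(N−1) = (14000−1423)/(14000−1) = 0.8984.
SE(p̂) = √[p(1−p)/n · (N−n)/(N−1)] = √[0.2379/1423 × 0.8984] = 0.01226.
E = z × SE = 1.282 × 0.01226 = 0.01571 ≈ 1.6 percentage points.

1.6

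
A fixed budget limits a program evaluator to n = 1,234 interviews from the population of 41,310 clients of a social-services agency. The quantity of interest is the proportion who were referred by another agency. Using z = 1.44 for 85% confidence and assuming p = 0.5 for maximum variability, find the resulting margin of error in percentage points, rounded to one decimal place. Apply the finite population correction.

2.0

Finite-population factor: (N−n)/(N−1) = (41310−1234)/(41310−1) = 0.9702.
SE(p̂) = √[p(1−p)/n · (N−n)/(N−1)] = √[0.2500/1234 × 0.9702] = 0.01402.
E = z × SE = 1.44 × 0.01402 = 0.02019 ≈ 2.0 percentage points.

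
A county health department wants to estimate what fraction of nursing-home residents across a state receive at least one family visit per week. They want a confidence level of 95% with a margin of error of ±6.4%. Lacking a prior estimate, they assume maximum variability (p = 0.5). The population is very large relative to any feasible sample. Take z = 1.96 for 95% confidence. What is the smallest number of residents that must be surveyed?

With p = 0.5, p(1−p) = 0.25.
n = z²·p(1−p)/E² = 1.96² × 0.2500 / 0.064² = 3.8416 × 0.2500 / 0.004096 ≈ 234.47.
Rounding up gives n = 235.

235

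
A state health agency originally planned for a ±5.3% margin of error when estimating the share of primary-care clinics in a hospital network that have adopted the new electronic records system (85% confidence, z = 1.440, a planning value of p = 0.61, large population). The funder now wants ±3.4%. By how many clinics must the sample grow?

251

At ±5.3%: n = 1.440² × 0.2379 / 0.053² ≈ 175.62 → 176.
At ±3.4%: n = 1.440² × 0.2379 / 0.034² ≈ 426.74 → 427.
Additional respondents: 427 − 176 = 251.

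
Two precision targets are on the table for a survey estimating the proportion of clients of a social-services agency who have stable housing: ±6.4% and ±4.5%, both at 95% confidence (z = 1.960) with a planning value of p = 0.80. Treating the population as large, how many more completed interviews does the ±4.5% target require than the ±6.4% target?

153

At ±6.4%: n = 1.960² × 0.1600 / 0.064² ≈ 150.06 → 151.
At ±4.5%: n = 1.960² × 0.1600 / 0.045² ≈ 303.53 → 304.
Additional respondents: 304 − 151 = 153.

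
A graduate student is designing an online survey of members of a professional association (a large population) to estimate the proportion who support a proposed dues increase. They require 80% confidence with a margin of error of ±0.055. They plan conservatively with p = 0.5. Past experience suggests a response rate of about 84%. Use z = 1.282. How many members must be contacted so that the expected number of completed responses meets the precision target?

162

Completed interviews needed: n₀ = 1.282² × 0.2500 / 0.055² ≈ 135.83 → 136.
At an 84% response rate, contacts needed = 136 / 0.84 ≈ 161.90 → 162.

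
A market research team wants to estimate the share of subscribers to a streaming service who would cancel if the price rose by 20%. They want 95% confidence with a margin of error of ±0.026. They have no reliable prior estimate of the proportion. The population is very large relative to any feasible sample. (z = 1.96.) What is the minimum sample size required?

1421

With no prior estimate, use p = 0.5, giving p(1−p) = 0.25.
n = z²·p(1−p)/E² = 1.96² × 0.2500 / 0.026² = 3.8416 × 0.2500 / 0.000676 ≈ 1420.71.
Rounding up gives n = 1421.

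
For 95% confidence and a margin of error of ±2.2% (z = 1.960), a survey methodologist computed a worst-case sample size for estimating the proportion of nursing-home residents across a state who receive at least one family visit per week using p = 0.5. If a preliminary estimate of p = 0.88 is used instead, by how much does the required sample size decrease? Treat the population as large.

1146

Conservative (p = 0.5): n = 1.960² × 0.25 / 0.022² ≈ 1984.30 → 1985.
Using p = 0.88: p(1−p) = 0.1056, so n = 1.960² × 0.1056 / 0.022² ≈ 838.17 → 839.
Reduction: 1985 − 839 = 1146.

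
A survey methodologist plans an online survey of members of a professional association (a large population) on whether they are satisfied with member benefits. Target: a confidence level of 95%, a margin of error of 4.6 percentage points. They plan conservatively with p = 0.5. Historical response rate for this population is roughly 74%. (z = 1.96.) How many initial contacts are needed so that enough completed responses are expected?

Completed interviews needed: n₀ = 1.96² × 0.2500 / 0.046² ≈ 453.88 → 454.
At a 74% response rate, contacts needed = 454 / 0.74 ≈ 613.51 → 614.

614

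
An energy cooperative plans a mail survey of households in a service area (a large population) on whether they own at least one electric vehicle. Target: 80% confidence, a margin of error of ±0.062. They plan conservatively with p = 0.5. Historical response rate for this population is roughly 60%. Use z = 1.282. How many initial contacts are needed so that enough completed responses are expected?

Completed interviews needed: n₀ = 1.282² × 0.2500 / 0.062² ≈ 106.89 → 107.
At a 60% response rate, contacts needed = 107 / 0.60 ≈ 178.33 → 179.

179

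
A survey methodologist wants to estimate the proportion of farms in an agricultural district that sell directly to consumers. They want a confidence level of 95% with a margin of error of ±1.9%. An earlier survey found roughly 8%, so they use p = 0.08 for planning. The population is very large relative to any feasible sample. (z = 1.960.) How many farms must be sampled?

784

With p = 0.08, p(1−p) = 0.0736.
n = z²·p(1−p)/E² = 1.960² × 0.0736 / 0.019² = 3.8416 × 0.0736 / 0.000361 ≈ 783.22.
Rounding up gives n = 784.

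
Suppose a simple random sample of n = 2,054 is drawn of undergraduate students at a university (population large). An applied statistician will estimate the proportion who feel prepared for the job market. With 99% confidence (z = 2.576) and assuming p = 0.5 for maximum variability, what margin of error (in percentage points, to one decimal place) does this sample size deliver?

SE(p̂) = √[p(1−p)/n] = √[0.2500/2054] = 0.01103.
E = z × SE = 2.576 × 0.01103 = 0.02842, or 2.8 percentage points.

2.8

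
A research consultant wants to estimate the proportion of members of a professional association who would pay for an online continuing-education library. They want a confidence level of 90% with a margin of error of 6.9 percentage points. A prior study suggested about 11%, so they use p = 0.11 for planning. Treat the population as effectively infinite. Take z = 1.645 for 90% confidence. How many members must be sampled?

With p = 0.11, p(1−p) = 0.0979.
n = z²·p(1−p)/E² = 1.645² × 0.0979 / 0.069² = 2.7060 × 0.0979 / 0.004761 ≈ 55.64.
Rounding up gives n = 56.

56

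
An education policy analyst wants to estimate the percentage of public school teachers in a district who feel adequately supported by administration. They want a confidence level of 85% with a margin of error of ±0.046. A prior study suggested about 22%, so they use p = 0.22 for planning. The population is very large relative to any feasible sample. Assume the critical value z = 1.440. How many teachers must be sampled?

169

With p = 0.22, p(1−p) = 0.1716.
n = z²·p(1−p)/E² = 1.440² × 0.1716 / 0.046² = 2.0736 × 0.1716 / 0.002116 ≈ 168.16.
Rounding up gives n = 169.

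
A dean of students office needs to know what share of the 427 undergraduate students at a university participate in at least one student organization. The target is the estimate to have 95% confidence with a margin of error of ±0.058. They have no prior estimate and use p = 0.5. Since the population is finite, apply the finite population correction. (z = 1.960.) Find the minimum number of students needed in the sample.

Unadjusted: n₀ = 1.960² × 0.50 × 0.50 / 0.058² ≈ 285.49, so n₀ = 286.
Finite population correction with N = 427: n = n₀ / (1 + (n₀−1)/N) = 286 / (1 + 285/427) = 286 / 1.6674 ≈ 171.52.
Rounding up, n = 172.

172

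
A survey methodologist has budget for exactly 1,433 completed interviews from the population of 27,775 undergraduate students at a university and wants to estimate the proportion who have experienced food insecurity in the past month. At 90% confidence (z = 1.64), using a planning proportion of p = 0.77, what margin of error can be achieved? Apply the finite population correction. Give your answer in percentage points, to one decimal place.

Finite-population factor: (N−n)/(N−1) = (27775−1433)/(27775−1) = 0.9484.
SE(p̂) = √[p(1−p)/n · (N−n)/(N−1)] = √[0.1771/1433 × 0.9484] = 0.01083.
E = z × SE = 1.64 × 0.01083 = 0.01776 ≈ 1.8 percentage points.

1.8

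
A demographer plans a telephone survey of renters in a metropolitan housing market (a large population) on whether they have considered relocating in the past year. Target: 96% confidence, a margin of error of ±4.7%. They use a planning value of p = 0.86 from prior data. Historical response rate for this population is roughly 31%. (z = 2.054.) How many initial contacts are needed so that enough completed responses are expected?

742

Completed interviews needed: n₀ = 2.054² × 0.1204 / 0.047² ≈ 229.95 → 230.
At a 31% response rate, contacts needed = 230 / 0.31 ≈ 741.94 → 742.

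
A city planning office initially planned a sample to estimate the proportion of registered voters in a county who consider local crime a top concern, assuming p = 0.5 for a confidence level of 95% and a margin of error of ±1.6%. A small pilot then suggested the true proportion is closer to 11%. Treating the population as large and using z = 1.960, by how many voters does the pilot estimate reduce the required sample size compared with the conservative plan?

Conservative (p = 0.5): n = 1.960² × 0.25 / 0.016² ≈ 3751.56 → 3752.
Using p = 0.11: p(1−p) = 0.0979, so n = 1.960² × 0.0979 / 0.016² ≈ 1469.11 → 1470.
Reduction: 3752 − 1470 = 2282.

2282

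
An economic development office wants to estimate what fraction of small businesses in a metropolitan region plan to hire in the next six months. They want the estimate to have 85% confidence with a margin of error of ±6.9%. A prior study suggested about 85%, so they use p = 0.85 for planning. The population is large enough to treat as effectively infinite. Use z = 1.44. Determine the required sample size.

With p = 0.85, p(1−p) = 0.1275.
n = z²·p(1−p)/E² = 1.44² × 0.1275 / 0.069² = 2.0736 × 0.1275 / 0.004761 ≈ 55.53.
Rounding up gives n = 56.

56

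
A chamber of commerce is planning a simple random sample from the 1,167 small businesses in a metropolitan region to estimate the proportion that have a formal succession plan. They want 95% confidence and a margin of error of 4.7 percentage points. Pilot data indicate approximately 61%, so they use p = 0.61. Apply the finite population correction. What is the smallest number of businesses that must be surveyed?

For 95% confidence, z = 1.96.
Unadjusted: n₀ = 1.96² × 0.61 × 0.39 / 0.047² ≈ 413.72, so n₀ = 414.
Finite population correction with N = 1,167: n = n₀ / (1 + (n₀−1)/N) = 414 / (1 + 413/1167) = 414 / 1.3539 ≈ 305.78.
Rounding up, n = 306.

306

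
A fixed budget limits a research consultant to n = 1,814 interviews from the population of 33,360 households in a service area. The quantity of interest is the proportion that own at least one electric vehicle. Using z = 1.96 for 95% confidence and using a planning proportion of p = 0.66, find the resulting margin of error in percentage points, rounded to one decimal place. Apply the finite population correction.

2.1

Finite-population factor: (N−n)/(N−1) = (33360−1814)/(33360−1) = 0.9457.
SE(p̂) = √[p(1−p)/n · (N−n)/(N−1)] = √[0.2244/1814 × 0.9457] = 0.01082.
E = z × SE = 1.96 × 0.01082 = 0.02120 ≈ 2.1 percentage points.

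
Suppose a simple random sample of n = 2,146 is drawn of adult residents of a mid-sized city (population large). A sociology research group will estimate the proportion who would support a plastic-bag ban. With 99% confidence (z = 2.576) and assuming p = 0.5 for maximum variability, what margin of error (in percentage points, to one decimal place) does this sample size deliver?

SE(p̂) = √[p(1−p)/n] = √[0.2500/2146] = 0.01079.
E = z × SE = 2.576 × 0.01079 = 0.02780, or 2.8 percentage points.

2.8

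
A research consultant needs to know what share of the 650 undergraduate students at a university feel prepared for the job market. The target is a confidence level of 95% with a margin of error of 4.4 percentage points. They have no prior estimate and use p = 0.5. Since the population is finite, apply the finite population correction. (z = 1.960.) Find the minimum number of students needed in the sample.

282

Unadjusted: n₀ = 1.960² × 0.50 × 0.50 / 0.044² ≈ 496.07, so n₀ = 497.
Finite population correction with N = 650: n = n₀ / (1 + (n₀−1)/N) = 497 / (1 + 496/650) = 497 / 1.7631 ≈ 281.89.
Rounding up, n = 282.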